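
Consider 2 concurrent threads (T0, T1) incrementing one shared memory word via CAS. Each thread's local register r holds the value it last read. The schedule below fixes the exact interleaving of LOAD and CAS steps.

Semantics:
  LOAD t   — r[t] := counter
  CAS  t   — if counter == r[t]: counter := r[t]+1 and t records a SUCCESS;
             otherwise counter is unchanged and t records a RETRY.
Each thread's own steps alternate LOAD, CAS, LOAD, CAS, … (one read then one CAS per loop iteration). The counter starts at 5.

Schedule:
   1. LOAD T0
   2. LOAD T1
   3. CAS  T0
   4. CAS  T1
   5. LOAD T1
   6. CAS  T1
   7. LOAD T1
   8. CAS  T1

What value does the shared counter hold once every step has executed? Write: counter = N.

T0 LOAD — after: cnt=5, r=5 — load
T1 LOAD — after: cnt=5, r=5 — load
T0 CAS — after: cnt=6, r=5 — ok
T1 CAS — after: cnt=6, r=5 — retry
T1 LOAD — after: cnt=6, r=6 — load
T1 CAS — after: cnt=7, r=6 — ok
T1 LOAD — after: cnt=7, r=7 — load
T1 CAS — after: cnt=8, r=7 — ok

counter = 8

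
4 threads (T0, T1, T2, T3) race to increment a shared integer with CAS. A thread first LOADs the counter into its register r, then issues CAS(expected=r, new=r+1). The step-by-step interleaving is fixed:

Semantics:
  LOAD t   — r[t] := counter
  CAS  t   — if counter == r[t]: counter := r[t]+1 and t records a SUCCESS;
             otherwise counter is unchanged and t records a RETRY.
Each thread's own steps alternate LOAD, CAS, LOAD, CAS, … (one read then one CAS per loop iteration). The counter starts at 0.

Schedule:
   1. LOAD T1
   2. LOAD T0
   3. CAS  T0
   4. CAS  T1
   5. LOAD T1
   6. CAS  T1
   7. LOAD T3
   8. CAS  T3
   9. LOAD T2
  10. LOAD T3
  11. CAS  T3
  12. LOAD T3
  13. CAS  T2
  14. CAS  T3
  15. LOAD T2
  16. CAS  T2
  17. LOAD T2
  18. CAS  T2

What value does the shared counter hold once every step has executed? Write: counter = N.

   1) LOAD T1:  M=0  r_T1=0
   2) LOAD T0:  M=0  r_T0=0
   3) CAS  T0:  M=1  r_T0=0 ✓
   4) CAS  T1:  M=1  r_T1=0 ✗
   5) LOAD T1:  M=1  r_T1=1
   6) CAS  T1:  M=2  r_T1=1 ✓
   7) LOAD T3:  M=2  r_T3=2
   8) CAS  T3:  M=3  r_T3=2 ✓
   9) LOAD T2:  M=3  r_T2=3
  10) LOAD T3:  M=3  r_T3=3
  11) CAS  T3:  M=4  r_T3=3 ✓
  12) LOAD T3:  M=4  r_T3=4
  13) CAS  T2:  M=4  r_T2=3 ✗
  14) CAS  T3:  M=5  r_T3=4 ✓
  15) LOAD T2:  M=5  r_T2=5
  16) CAS  T2:  M=6  r_T2=5 ✓
  17) LOAD T2:  M=6  r_T2=6
  18) CAS  T2:  M=7  r_T2=6 ✓

counter = 7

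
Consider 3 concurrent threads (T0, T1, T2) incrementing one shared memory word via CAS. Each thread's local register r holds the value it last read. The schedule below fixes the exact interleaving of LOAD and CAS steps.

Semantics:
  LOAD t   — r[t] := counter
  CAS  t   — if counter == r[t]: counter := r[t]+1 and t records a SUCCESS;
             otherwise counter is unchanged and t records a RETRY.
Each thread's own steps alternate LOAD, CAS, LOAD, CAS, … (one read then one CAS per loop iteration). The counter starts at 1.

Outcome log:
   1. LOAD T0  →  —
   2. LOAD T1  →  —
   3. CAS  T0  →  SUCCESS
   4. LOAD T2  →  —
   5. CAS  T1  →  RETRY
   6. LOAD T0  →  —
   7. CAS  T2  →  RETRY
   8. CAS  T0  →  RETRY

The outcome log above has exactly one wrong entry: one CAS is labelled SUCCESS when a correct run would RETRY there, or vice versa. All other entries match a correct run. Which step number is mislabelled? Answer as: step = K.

step = 7

Re-executing:
#1 T0 reads 1
#2 T1 reads 1
#3 T0 CAS(1→2) writes; counter now 2
#4 T2 reads 2
#5 T1 CAS(1→2) fails; counter now 2
#6 T0 reads 2
#7 T2 CAS(2→3) writes; counter now 3
#8 T0 CAS(2→3) fails; counter now 3
Log disagrees first at step 7.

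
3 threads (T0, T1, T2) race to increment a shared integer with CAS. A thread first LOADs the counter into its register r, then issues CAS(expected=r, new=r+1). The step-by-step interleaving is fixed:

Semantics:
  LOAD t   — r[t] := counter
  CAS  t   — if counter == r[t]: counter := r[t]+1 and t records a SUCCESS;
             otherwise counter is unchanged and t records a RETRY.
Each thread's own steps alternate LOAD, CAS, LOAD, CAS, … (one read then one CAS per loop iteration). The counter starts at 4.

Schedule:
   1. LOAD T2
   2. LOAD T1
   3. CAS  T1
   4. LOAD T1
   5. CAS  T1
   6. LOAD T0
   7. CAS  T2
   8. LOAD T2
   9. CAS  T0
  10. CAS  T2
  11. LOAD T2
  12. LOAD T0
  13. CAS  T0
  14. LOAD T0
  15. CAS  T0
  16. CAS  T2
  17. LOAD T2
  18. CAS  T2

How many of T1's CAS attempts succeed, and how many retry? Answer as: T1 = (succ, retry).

1. LOAD T2 → mem=4 r[T2]=4 [LOAD]
2. LOAD T1 → mem=4 r[T1]=4 [LOAD]
3. CAS T1 → mem=5 r[T1]=4 [OK]
4. LOAD T1 → mem=5 r[T1]=5 [LOAD]
5. CAS T1 → mem=6 r[T1]=5 [OK]
6. LOAD T0 → mem=6 r[T0]=6 [LOAD]
7. CAS T2 → mem=6 r[T2]=4 [RETRY]
8. LOAD T2 → mem=6 r[T2]=6 [LOAD]
9. CAS T0 → mem=7 r[T0]=6 [OK]
10. CAS T2 → mem=7 r[T2]=6 [RETRY]
11. LOAD T2 → mem=7 r[T2]=7 [LOAD]
12. LOAD T0 → mem=7 r[T0]=7 [LOAD]
13. CAS T0 → mem=8 r[T0]=7 [OK]
14. LOAD T0 → mem=8 r[T0]=8 [LOAD]
15. CAS T0 → mem=9 r[T0]=8 [OK]
16. CAS T2 → mem=9 r[T2]=7 [RETRY]
17. LOAD T2 → mem=9 r[T2]=9 [LOAD]
18. CAS T2 → mem=10 r[T2]=9 [OK]

T1 = (2, 0)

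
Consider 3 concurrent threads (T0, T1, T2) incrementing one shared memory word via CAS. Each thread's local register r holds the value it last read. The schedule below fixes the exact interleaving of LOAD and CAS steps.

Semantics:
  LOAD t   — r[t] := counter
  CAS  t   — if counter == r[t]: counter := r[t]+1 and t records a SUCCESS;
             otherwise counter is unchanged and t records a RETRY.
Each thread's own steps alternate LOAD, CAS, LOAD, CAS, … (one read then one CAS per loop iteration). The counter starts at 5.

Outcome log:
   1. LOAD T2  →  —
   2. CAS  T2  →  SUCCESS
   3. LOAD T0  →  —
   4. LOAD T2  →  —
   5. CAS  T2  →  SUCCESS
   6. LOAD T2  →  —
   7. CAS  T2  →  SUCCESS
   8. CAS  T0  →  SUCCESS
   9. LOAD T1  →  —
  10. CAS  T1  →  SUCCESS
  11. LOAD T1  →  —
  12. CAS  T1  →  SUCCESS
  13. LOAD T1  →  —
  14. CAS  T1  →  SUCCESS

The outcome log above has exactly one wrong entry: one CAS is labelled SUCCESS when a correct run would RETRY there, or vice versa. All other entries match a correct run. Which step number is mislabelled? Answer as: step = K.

Re-executing:
[1] T2.load  rd  (counter 5, T2.r 5)
[2] T2.cas  hit  (counter 6, T2.r 5)
[3] T0.load  rd  (counter 6, T0.r 6)
[4] T2.load  rd  (counter 6, T2.r 6)
[5] T2.cas  hit  (counter 7, T2.r 6)
[6] T2.load  rd  (counter 7, T2.r 7)
[7] T2.cas  hit  (counter 8, T2.r 7)
[8] T0.cas  miss  (counter 8, T0.r 6)
[9] T1.load  rd  (counter 8, T1.r 8)
[10] T1.cas  hit  (counter 9, T1.r 8)
[11] T1.load  rd  (counter 9, T1.r 9)
[12] T1.cas  hit  (counter 10, T1.r 9)
[13] T1.load  rd  (counter 10, T1.r 10)
[14] T1.cas  hit  (counter 11, T1.r 10)
Flip is step 8.

step = 8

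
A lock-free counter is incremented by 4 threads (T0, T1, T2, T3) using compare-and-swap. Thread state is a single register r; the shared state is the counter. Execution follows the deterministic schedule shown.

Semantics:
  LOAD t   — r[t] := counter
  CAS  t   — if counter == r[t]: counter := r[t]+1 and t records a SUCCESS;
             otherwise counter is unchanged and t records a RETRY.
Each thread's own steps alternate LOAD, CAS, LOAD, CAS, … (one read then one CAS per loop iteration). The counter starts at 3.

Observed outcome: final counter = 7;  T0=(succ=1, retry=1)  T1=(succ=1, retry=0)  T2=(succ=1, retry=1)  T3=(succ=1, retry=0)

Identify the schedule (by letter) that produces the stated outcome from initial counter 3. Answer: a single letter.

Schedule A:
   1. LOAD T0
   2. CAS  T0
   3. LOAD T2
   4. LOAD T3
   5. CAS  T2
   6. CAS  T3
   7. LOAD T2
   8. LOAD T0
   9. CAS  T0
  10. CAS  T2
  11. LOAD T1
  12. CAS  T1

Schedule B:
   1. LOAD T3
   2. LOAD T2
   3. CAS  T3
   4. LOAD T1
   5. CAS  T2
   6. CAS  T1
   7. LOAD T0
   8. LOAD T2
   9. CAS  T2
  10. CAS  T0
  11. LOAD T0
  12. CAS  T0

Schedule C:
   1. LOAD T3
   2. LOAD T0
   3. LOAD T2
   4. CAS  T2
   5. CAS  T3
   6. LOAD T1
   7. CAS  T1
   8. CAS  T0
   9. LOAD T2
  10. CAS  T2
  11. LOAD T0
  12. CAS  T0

Simulating candidate B:
#1 T3 reads 3
#2 T2 reads 3
#3 T3 CAS(3→4) writes; counter now 4
#4 T1 reads 4
#5 T2 CAS(3→4) fails; counter now 4
#6 T1 CAS(4→5) writes; counter now 5
#7 T0 reads 5
#8 T2 reads 5
#9 T2 CAS(5→6) writes; counter now 6
#10 T0 CAS(5→6) fails; counter now 6
#11 T0 reads 6
#12 T0 CAS(6→7) writes; counter now 7

B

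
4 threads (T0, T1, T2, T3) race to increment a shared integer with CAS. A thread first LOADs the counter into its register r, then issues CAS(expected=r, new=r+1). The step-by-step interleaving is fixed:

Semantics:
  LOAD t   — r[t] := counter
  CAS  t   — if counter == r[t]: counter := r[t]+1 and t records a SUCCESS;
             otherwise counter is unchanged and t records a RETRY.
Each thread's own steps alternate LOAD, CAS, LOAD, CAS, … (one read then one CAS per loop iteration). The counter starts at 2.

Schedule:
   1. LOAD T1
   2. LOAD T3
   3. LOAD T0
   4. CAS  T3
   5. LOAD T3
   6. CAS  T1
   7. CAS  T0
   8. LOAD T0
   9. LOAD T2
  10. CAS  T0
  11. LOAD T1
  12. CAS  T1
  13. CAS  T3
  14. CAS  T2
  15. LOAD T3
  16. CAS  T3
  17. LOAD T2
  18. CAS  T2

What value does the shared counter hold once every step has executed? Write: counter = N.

counter = 7

T1 LOAD — after: cnt=2, r=2 — load
T3 LOAD — after: cnt=2, r=2 — load
T0 LOAD — after: cnt=2, r=2 — load
T3 CAS — after: cnt=3, r=2 — ok
T3 LOAD — after: cnt=3, r=3 — load
T1 CAS — after: cnt=3, r=2 — retry
T0 CAS — after: cnt=3, r=2 — retry
T0 LOAD — after: cnt=3, r=3 — load
T2 LOAD — after: cnt=3, r=3 — load
T0 CAS — after: cnt=4, r=3 — ok
T1 LOAD — after: cnt=4, r=4 — load
T1 CAS — after: cnt=5, r=4 — ok
T3 CAS — after: cnt=5, r=3 — retry
T2 CAS — after: cnt=5, r=3 — retry
T3 LOAD — after: cnt=5, r=5 — load
T3 CAS — after: cnt=6, r=5 — ok
T2 LOAD — after: cnt=6, r=6 — load
T2 CAS — after: cnt=7, r=6 — ok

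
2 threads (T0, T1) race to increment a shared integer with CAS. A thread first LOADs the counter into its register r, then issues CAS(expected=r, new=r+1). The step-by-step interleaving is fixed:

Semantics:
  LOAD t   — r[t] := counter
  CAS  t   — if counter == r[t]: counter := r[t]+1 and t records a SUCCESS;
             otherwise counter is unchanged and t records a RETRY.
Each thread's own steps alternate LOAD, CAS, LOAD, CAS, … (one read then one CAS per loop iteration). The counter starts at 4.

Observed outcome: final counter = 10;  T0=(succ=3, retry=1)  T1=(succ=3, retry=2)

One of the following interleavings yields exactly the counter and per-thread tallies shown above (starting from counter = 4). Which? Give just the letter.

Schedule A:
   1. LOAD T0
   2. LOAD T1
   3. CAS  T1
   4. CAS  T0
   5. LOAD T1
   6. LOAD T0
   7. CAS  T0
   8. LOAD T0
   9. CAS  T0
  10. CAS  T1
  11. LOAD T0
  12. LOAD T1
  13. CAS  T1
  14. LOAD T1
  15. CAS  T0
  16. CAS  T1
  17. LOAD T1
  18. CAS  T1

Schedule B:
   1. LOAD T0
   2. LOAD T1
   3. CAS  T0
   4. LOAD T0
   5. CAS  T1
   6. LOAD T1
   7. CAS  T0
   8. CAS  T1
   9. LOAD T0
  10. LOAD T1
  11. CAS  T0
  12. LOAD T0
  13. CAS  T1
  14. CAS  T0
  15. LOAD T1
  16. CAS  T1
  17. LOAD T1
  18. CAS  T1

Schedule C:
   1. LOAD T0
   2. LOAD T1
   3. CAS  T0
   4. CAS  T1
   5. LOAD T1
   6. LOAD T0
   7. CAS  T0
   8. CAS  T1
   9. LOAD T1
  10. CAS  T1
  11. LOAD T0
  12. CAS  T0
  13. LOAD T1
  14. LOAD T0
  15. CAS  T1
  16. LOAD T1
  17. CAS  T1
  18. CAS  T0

C

Simulating candidate C:
#1 T0 reads 4
#2 T1 reads 4
#3 T0 CAS(4→5) writes; counter now 5
#4 T1 CAS(4→5) fails; counter now 5
#5 T1 reads 5
#6 T0 reads 5
#7 T0 CAS(5→6) writes; counter now 6
#8 T1 CAS(5→6) fails; counter now 6
#9 T1 reads 6
#10 T1 CAS(6→7) writes; counter now 7
#11 T0 reads 7
#12 T0 CAS(7→8) writes; counter now 8
#13 T1 reads 8
#14 T0 reads 8
#15 T1 CAS(8→9) writes; counter now 9
#16 T1 reads 9
#17 T1 CAS(9→10) writes; counter now 10
#18 T0 CAS(8→9) fails; counter now 10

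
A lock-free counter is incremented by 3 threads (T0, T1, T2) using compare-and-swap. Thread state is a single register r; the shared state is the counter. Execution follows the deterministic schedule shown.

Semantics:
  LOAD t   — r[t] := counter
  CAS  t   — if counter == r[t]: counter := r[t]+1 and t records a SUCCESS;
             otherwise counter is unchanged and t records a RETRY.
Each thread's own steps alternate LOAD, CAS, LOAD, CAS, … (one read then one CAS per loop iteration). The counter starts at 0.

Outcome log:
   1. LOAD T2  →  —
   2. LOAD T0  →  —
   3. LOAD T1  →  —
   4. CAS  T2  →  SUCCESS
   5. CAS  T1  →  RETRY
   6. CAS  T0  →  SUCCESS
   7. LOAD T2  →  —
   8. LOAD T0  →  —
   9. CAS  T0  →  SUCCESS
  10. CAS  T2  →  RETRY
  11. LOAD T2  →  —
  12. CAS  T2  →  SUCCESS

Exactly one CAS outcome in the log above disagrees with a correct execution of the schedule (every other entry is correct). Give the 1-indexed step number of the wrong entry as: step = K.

Re-executing:
T2 LOAD — after: cnt=0, r=0 — load
T0 LOAD — after: cnt=0, r=0 — load
T1 LOAD — after: cnt=0, r=0 — load
T2 CAS — after: cnt=1, r=0 — ok
T1 CAS — after: cnt=1, r=0 — retry
T0 CAS — after: cnt=1, r=0 — retry
T2 LOAD — after: cnt=1, r=1 — load
T0 LOAD — after: cnt=1, r=1 — load
T0 CAS — after: cnt=2, r=1 — ok
T2 CAS — after: cnt=2, r=1 — retry
T2 LOAD — after: cnt=2, r=2 — load
T2 CAS — after: cnt=3, r=2 — ok
Flip is step 6.

step = 6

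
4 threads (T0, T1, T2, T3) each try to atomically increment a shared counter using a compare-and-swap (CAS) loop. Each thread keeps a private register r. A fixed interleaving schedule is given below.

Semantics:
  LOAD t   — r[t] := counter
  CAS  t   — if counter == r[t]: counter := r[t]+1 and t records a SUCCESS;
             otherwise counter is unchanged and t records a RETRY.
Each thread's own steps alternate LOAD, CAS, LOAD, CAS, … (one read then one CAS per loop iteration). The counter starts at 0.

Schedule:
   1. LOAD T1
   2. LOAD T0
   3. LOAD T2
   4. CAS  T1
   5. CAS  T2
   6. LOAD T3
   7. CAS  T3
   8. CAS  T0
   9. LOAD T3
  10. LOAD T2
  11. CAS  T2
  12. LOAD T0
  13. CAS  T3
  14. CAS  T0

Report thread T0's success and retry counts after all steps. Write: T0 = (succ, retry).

T0 = (1, 1)

   1) LOAD T1:  M=0  r_T1=0
   2) LOAD T0:  M=0  r_T0=0
   3) LOAD T2:  M=0  r_T2=0
   4) CAS  T1:  M=1  r_T1=0 ✓
   5) CAS  T2:  M=1  r_T2=0 ✗
   6) LOAD T3:  M=1  r_T3=1
   7) CAS  T3:  M=2  r_T3=1 ✓
   8) CAS  T0:  M=2  r_T0=0 ✗
   9) LOAD T3:  M=2  r_T3=2
  10) LOAD T2:  M=2  r_T2=2
  11) CAS  T2:  M=3  r_T2=2 ✓
  12) LOAD T0:  M=3  r_T0=3
  13) CAS  T3:  M=3  r_T3=2 ✗
  14) CAS  T0:  M=4  r_T0=3 ✓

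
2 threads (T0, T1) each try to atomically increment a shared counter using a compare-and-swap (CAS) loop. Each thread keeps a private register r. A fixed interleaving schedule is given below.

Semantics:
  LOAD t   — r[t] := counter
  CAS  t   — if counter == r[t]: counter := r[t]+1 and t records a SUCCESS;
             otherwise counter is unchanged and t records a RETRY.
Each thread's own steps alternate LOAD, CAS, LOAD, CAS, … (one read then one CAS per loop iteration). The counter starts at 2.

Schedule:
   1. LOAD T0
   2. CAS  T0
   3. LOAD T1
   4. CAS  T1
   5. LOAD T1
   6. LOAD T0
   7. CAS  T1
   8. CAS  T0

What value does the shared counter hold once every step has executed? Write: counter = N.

1. LOAD T0 → mem=2 r[T0]=2 [LOAD]
2. CAS T0 → mem=3 r[T0]=2 [OK]
3. LOAD T1 → mem=3 r[T1]=3 [LOAD]
4. CAS T1 → mem=4 r[T1]=3 [OK]
5. LOAD T1 → mem=4 r[T1]=4 [LOAD]
6. LOAD T0 → mem=4 r[T0]=4 [LOAD]
7. CAS T1 → mem=5 r[T1]=4 [OK]
8. CAS T0 → mem=5 r[T0]=4 [RETRY]

counter = 5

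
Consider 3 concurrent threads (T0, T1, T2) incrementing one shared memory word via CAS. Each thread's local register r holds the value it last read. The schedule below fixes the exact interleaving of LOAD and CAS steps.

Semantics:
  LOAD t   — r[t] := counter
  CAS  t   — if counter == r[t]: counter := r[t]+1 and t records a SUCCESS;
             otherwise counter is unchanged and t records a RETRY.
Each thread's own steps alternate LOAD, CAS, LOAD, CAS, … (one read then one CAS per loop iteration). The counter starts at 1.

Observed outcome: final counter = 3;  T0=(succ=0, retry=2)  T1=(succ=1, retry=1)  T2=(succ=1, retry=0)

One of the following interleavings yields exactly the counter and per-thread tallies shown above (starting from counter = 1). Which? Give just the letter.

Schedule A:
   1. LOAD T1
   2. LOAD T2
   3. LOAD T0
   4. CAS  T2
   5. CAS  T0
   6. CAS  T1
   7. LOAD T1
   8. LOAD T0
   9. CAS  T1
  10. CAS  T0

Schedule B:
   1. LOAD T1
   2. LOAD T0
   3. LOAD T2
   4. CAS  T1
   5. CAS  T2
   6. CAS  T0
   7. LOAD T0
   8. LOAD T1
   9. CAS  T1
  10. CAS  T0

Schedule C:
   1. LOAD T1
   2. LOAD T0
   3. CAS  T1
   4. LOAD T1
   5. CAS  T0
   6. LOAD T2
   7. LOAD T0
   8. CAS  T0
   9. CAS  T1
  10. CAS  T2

Tracing schedule A:
[1] T1.load  rd  (counter 1, T1.r 1)
[2] T2.load  rd  (counter 1, T2.r 1)
[3] T0.load  rd  (counter 1, T0.r 1)
[4] T2.cas  hit  (counter 2, T2.r 1)
[5] T0.cas  miss  (counter 2, T0.r 1)
[6] T1.cas  miss  (counter 2, T1.r 1)
[7] T1.load  rd  (counter 2, T1.r 2)
[8] T0.load  rd  (counter 2, T0.r 2)
[9] T1.cas  hit  (counter 3, T1.r 2)
[10] T0.cas  miss  (counter 3, T0.r 2)

A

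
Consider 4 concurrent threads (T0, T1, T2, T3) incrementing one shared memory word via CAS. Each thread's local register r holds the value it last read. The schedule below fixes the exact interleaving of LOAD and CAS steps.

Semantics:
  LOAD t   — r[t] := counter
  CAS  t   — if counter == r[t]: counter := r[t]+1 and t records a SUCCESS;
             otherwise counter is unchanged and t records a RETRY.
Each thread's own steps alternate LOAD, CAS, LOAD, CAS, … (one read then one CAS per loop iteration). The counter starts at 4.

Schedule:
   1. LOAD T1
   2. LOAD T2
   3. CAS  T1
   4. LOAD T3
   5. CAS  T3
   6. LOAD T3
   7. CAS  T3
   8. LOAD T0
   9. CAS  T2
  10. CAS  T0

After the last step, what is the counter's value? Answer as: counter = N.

counter = 8

[1] T1.load  rd  (counter 4, T1.r 4)
[2] T2.load  rd  (counter 4, T2.r 4)
[3] T1.cas  hit  (counter 5, T1.r 4)
[4] T3.load  rd  (counter 5, T3.r 5)
[5] T3.cas  hit  (counter 6, T3.r 5)
[6] T3.load  rd  (counter 6, T3.r 6)
[7] T3.cas  hit  (counter 7, T3.r 6)
[8] T0.load  rd  (counter 7, T0.r 7)
[9] T2.cas  miss  (counter 7, T2.r 4)
[10] T0.cas  hit  (counter 8, T0.r 7)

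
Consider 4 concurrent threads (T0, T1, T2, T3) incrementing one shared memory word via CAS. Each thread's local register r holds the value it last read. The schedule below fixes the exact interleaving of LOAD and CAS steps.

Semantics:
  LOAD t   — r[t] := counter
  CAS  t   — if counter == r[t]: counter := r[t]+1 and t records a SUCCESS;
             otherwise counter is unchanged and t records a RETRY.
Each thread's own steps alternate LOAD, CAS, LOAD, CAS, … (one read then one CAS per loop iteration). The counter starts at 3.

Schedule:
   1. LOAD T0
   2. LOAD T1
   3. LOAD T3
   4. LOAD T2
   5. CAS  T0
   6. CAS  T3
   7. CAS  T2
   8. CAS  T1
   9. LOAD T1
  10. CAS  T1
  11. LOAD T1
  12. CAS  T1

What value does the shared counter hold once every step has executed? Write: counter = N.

step 1: T0 LOAD ⇒ load; ctr=3 reg=3
step 2: T1 LOAD ⇒ load; ctr=3 reg=3
step 3: T3 LOAD ⇒ load; ctr=3 reg=3
step 4: T2 LOAD ⇒ load; ctr=3 reg=3
step 5: T0 CAS ⇒ ok; ctr=4 reg=3
step 6: T3 CAS ⇒ retry; ctr=4 reg=3
step 7: T2 CAS ⇒ retry; ctr=4 reg=3
step 8: T1 CAS ⇒ retry; ctr=4 reg=3
step 9: T1 LOAD ⇒ load; ctr=4 reg=4
step 10: T1 CAS ⇒ ok; ctr=5 reg=4
step 11: T1 LOAD ⇒ load; ctr=5 reg=5
step 12: T1 CAS ⇒ ok; ctr=6 reg=5

counter = 6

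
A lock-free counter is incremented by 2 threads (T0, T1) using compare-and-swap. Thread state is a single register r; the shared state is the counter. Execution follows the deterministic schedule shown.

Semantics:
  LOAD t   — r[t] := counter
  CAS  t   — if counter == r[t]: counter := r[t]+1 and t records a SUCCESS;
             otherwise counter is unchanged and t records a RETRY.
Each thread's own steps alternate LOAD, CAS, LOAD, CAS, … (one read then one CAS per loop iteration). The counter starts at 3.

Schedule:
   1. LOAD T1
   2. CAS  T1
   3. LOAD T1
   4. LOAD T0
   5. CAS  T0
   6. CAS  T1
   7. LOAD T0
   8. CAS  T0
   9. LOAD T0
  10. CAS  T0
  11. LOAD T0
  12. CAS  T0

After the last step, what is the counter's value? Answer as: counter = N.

counter = 8

[1] T1.load  rd  (counter 3, T1.r 3)
[2] T1.cas  hit  (counter 4, T1.r 3)
[3] T1.load  rd  (counter 4, T1.r 4)
[4] T0.load  rd  (counter 4, T0.r 4)
[5] T0.cas  hit  (counter 5, T0.r 4)
[6] T1.cas  miss  (counter 5, T1.r 4)
[7] T0.load  rd  (counter 5, T0.r 5)
[8] T0.cas  hit  (counter 6, T0.r 5)
[9] T0.load  rd  (counter 6, T0.r 6)
[10] T0.cas  hit  (counter 7, T0.r 6)
[11] T0.load  rd  (counter 7, T0.r 7)
[12] T0.cas  hit  (counter 8, T0.r 7)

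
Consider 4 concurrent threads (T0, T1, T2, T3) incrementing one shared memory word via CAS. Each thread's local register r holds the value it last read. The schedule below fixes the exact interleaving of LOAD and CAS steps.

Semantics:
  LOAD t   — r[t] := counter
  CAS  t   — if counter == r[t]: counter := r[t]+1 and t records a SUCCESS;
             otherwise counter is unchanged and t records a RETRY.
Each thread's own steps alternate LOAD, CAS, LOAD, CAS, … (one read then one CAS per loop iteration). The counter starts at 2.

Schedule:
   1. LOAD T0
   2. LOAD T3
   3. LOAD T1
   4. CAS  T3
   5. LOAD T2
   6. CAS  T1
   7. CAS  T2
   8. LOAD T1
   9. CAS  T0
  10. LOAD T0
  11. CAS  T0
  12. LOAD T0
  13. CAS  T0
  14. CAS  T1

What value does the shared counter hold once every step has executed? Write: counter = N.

1. LOAD T0 → mem=2 r[T0]=2 [LOAD]
2. LOAD T3 → mem=2 r[T3]=2 [LOAD]
3. LOAD T1 → mem=2 r[T1]=2 [LOAD]
4. CAS T3 → mem=3 r[T3]=2 [OK]
5. LOAD T2 → mem=3 r[T2]=3 [LOAD]
6. CAS T1 → mem=3 r[T1]=2 [RETRY]
7. CAS T2 → mem=4 r[T2]=3 [OK]
8. LOAD T1 → mem=4 r[T1]=4 [LOAD]
9. CAS T0 → mem=4 r[T0]=2 [RETRY]
10. LOAD T0 → mem=4 r[T0]=4 [LOAD]
11. CAS T0 → mem=5 r[T0]=4 [OK]
12. LOAD T0 → mem=5 r[T0]=5 [LOAD]
13. CAS T0 → mem=6 r[T0]=5 [OK]
14. CAS T1 → mem=6 r[T1]=4 [RETRY]

counter = 6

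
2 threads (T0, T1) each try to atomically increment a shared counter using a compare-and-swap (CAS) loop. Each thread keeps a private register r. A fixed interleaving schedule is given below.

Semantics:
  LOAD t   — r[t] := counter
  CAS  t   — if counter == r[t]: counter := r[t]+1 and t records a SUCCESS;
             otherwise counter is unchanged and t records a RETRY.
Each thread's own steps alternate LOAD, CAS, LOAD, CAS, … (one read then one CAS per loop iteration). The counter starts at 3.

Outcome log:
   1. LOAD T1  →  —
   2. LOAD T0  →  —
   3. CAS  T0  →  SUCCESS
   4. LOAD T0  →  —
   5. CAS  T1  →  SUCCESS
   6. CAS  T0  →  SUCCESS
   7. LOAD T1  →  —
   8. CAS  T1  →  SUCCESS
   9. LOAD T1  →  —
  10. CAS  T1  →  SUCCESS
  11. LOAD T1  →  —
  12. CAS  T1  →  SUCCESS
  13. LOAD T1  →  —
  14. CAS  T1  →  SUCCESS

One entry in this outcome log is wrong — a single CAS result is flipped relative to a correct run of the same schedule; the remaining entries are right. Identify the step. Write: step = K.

step = 5

Re-executing:
1. LOAD T1 → mem=3 r[T1]=3 [LOAD]
2. LOAD T0 → mem=3 r[T0]=3 [LOAD]
3. CAS T0 → mem=4 r[T0]=3 [OK]
4. LOAD T0 → mem=4 r[T0]=4 [LOAD]
5. CAS T1 → mem=4 r[T1]=3 [RETRY]
6. CAS T0 → mem=5 r[T0]=4 [OK]
7. LOAD T1 → mem=5 r[T1]=5 [LOAD]
8. CAS T1 → mem=6 r[T1]=5 [OK]
9. LOAD T1 → mem=6 r[T1]=6 [LOAD]
10. CAS T1 → mem=7 r[T1]=6 [OK]
11. LOAD T1 → mem=7 r[T1]=7 [LOAD]
12. CAS T1 → mem=8 r[T1]=7 [OK]
13. LOAD T1 → mem=8 r[T1]=8 [LOAD]
14. CAS T1 → mem=9 r[T1]=8 [OK]
Log disagrees first at step 5.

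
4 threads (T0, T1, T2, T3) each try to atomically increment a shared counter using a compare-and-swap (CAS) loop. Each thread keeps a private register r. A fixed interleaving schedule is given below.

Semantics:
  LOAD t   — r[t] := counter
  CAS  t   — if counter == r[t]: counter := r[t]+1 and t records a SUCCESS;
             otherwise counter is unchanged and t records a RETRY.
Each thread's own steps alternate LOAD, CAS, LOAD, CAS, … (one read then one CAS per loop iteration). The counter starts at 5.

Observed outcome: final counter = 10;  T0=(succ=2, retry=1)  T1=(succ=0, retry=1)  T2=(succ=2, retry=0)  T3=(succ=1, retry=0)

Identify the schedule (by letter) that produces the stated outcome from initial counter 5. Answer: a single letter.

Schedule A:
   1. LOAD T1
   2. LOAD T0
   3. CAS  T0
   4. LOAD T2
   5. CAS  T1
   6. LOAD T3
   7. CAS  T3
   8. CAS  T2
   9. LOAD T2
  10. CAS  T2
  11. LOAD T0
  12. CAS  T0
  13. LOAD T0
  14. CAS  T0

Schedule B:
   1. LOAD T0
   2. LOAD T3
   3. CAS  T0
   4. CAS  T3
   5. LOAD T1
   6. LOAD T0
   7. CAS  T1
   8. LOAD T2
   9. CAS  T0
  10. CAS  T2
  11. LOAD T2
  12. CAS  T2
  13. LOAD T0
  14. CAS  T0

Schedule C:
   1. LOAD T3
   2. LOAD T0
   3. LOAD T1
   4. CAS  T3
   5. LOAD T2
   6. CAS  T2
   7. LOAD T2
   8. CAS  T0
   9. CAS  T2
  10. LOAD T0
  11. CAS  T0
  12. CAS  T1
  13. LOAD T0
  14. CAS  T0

Tracing schedule C:
T3 LOAD — after: cnt=5, r=5 — load
T0 LOAD — after: cnt=5, r=5 — load
T1 LOAD — after: cnt=5, r=5 — load
T3 CAS — after: cnt=6, r=5 — ok
T2 LOAD — after: cnt=6, r=6 — load
T2 CAS — after: cnt=7, r=6 — ok
T2 LOAD — after: cnt=7, r=7 — load
T0 CAS — after: cnt=7, r=5 — retry
T2 CAS — after: cnt=8, r=7 — ok
T0 LOAD — after: cnt=8, r=8 — load
T0 CAS — after: cnt=9, r=8 — ok
T1 CAS — after: cnt=9, r=5 — retry
T0 LOAD — after: cnt=9, r=9 — load
T0 CAS — after: cnt=10, r=9 — ok

C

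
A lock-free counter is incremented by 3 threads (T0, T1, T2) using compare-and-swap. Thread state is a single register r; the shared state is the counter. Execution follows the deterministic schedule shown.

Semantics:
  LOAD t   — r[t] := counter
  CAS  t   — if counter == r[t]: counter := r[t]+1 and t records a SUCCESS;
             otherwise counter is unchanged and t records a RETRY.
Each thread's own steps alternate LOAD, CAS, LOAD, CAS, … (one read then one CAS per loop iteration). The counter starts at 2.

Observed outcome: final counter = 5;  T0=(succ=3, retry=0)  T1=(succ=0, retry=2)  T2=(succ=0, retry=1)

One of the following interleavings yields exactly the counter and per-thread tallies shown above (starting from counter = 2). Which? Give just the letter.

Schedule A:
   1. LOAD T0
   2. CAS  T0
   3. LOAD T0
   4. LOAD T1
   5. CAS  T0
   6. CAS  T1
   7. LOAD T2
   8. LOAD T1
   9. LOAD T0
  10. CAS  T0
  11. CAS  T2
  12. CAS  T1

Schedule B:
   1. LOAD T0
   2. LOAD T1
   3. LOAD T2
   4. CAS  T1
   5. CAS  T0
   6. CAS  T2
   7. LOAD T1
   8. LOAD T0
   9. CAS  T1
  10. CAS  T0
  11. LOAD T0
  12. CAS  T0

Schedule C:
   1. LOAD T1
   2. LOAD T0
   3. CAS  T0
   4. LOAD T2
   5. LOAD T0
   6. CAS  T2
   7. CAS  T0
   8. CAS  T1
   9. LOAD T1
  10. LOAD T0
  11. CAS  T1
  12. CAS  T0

Simulating candidate A:
   1) LOAD T0:  M=2  r_T0=2
   2) CAS  T0:  M=3  r_T0=2 ✓
   3) LOAD T0:  M=3  r_T0=3
   4) LOAD T1:  M=3  r_T1=3
   5) CAS  T0:  M=4  r_T0=3 ✓
   6) CAS  T1:  M=4  r_T1=3 ✗
   7) LOAD T2:  M=4  r_T2=4
   8) LOAD T1:  M=4  r_T1=4
   9) LOAD T0:  M=4  r_T0=4
  10) CAS  T0:  M=5  r_T0=4 ✓
  11) CAS  T2:  M=5  r_T2=4 ✗
  12) CAS  T1:  M=5  r_T1=4 ✗

A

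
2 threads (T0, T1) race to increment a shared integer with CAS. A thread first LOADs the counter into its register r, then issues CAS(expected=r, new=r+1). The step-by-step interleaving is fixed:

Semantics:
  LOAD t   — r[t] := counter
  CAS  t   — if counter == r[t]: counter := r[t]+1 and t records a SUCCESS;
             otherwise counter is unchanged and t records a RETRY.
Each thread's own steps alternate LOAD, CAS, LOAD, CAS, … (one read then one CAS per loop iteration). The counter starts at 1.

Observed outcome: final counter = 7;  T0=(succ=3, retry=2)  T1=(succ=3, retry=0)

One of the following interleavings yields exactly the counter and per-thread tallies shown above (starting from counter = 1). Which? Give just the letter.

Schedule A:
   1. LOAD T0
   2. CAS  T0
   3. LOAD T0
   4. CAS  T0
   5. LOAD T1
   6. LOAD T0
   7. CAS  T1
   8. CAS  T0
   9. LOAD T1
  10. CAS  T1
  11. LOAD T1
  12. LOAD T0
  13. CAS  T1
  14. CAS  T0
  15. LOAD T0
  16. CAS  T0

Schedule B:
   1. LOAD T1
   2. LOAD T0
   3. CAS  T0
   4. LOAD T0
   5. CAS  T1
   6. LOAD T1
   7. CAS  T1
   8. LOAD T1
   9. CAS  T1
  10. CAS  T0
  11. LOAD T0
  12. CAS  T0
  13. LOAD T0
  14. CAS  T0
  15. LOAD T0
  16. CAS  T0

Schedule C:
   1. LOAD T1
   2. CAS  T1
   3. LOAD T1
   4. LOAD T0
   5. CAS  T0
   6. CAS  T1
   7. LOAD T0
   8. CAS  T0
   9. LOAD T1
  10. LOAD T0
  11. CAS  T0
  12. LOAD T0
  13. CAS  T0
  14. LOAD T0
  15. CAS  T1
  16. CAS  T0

A

Tracing schedule A:
1. LOAD T0 → mem=1 r[T0]=1 [LOAD]
2. CAS T0 → mem=2 r[T0]=1 [OK]
3. LOAD T0 → mem=2 r[T0]=2 [LOAD]
4. CAS T0 → mem=3 r[T0]=2 [OK]
5. LOAD T1 → mem=3 r[T1]=3 [LOAD]
6. LOAD T0 → mem=3 r[T0]=3 [LOAD]
7. CAS T1 → mem=4 r[T1]=3 [OK]
8. CAS T0 → mem=4 r[T0]=3 [RETRY]
9. LOAD T1 → mem=4 r[T1]=4 [LOAD]
10. CAS T1 → mem=5 r[T1]=4 [OK]
11. LOAD T1 → mem=5 r[T1]=5 [LOAD]
12. LOAD T0 → mem=5 r[T0]=5 [LOAD]
13. CAS T1 → mem=6 r[T1]=5 [OK]
14. CAS T0 → mem=6 r[T0]=5 [RETRY]
15. LOAD T0 → mem=6 r[T0]=6 [LOAD]
16. CAS T0 → mem=7 r[T0]=6 [OK]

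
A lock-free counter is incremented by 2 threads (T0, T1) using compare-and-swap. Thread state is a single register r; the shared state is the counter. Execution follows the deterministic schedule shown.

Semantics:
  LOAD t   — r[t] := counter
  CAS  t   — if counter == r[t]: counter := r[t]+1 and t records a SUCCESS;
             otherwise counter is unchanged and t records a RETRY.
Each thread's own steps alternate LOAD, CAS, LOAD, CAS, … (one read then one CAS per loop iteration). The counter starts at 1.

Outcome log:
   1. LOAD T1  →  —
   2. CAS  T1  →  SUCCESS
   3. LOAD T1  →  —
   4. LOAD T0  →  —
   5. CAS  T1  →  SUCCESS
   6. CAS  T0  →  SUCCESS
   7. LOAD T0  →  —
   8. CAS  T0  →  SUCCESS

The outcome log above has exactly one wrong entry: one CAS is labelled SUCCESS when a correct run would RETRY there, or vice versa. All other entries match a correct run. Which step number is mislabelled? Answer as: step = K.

step = 6

Correct run:
   1) LOAD T1:  M=1  r_T1=1
   2) CAS  T1:  M=2  r_T1=1 ✓
   3) LOAD T1:  M=2  r_T1=2
   4) LOAD T0:  M=2  r_T0=2
   5) CAS  T1:  M=3  r_T1=2 ✓
   6) CAS  T0:  M=3  r_T0=2 ✗
   7) LOAD T0:  M=3  r_T0=3
   8) CAS  T0:  M=4  r_T0=3 ✓
Flip is step 6.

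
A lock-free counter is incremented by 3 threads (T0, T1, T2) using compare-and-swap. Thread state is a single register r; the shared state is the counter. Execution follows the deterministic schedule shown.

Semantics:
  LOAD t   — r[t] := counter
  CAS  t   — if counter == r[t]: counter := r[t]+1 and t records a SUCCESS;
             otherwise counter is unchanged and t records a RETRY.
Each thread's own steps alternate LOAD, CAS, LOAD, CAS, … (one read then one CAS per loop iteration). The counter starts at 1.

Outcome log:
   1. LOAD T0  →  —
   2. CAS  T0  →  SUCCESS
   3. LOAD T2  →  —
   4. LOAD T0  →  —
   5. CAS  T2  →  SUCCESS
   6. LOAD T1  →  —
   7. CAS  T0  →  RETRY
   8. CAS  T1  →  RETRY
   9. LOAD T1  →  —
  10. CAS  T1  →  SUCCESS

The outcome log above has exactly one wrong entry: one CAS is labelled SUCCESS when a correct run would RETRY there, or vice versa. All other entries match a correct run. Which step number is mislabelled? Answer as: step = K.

step = 8

Correct run:
step 1: T0 LOAD ⇒ load; ctr=1 reg=1
step 2: T0 CAS ⇒ ok; ctr=2 reg=1
step 3: T2 LOAD ⇒ load; ctr=2 reg=2
step 4: T0 LOAD ⇒ load; ctr=2 reg=2
step 5: T2 CAS ⇒ ok; ctr=3 reg=2
step 6: T1 LOAD ⇒ load; ctr=3 reg=3
step 7: T0 CAS ⇒ retry; ctr=3 reg=2
step 8: T1 CAS ⇒ ok; ctr=4 reg=3
step 9: T1 LOAD ⇒ load; ctr=4 reg=4
step 10: T1 CAS ⇒ ok; ctr=5 reg=4
Mismatch at 8.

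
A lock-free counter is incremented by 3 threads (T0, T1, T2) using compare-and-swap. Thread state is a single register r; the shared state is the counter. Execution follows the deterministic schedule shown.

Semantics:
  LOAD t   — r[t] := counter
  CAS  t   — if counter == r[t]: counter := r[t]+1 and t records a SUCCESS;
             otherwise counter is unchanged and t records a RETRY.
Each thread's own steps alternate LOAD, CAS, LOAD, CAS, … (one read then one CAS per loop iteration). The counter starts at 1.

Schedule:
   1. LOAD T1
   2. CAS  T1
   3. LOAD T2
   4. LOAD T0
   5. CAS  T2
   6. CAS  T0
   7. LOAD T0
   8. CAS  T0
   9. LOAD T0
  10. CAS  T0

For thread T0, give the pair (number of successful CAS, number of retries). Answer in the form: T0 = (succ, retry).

   1) LOAD T1:  M=1  r_T1=1
   2) CAS  T1:  M=2  r_T1=1 ✓
   3) LOAD T2:  M=2  r_T2=2
   4) LOAD T0:  M=2  r_T0=2
   5) CAS  T2:  M=3  r_T2=2 ✓
   6) CAS  T0:  M=3  r_T0=2 ✗
   7) LOAD T0:  M=3  r_T0=3
   8) CAS  T0:  M=4  r_T0=3 ✓
   9) LOAD T0:  M=4  r_T0=4
  10) CAS  T0:  M=5  r_T0=4 ✓

T0 = (2, 1)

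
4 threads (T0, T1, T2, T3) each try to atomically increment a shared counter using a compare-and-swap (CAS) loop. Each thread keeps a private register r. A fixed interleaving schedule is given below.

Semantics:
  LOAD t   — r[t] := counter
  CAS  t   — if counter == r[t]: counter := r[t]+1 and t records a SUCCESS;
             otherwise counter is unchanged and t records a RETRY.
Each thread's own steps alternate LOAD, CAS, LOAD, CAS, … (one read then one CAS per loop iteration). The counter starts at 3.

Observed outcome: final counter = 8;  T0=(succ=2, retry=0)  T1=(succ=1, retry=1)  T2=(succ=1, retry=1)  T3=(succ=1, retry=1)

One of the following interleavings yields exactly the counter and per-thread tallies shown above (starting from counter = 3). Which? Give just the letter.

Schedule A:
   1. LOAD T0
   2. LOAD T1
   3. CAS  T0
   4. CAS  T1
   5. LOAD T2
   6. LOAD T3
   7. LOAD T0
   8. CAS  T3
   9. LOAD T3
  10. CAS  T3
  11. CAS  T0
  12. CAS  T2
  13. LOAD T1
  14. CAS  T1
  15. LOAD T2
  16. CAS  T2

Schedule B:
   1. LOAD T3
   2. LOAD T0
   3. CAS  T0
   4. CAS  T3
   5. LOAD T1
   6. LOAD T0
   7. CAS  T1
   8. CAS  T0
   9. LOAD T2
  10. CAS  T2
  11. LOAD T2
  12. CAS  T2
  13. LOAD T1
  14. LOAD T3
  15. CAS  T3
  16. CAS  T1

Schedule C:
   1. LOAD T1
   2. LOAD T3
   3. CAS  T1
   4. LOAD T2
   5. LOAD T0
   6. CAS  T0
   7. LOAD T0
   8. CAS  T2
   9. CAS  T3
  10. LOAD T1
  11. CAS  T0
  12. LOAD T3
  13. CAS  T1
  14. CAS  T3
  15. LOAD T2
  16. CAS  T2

C

Tracing schedule C:
#1 T1 reads 3
#2 T3 reads 3
#3 T1 CAS(3→4) writes; counter now 4
#4 T2 reads 4
#5 T0 reads 4
#6 T0 CAS(4→5) writes; counter now 5
#7 T0 reads 5
#8 T2 CAS(4→5) fails; counter now 5
#9 T3 CAS(3→4) fails; counter now 5
#10 T1 reads 5
#11 T0 CAS(5→6) writes; counter now 6
#12 T3 reads 6
#13 T1 CAS(5→6) fails; counter now 6
#14 T3 CAS(6→7) writes; counter now 7
#15 T2 reads 7
#16 T2 CAS(7→8) writes; counter now 8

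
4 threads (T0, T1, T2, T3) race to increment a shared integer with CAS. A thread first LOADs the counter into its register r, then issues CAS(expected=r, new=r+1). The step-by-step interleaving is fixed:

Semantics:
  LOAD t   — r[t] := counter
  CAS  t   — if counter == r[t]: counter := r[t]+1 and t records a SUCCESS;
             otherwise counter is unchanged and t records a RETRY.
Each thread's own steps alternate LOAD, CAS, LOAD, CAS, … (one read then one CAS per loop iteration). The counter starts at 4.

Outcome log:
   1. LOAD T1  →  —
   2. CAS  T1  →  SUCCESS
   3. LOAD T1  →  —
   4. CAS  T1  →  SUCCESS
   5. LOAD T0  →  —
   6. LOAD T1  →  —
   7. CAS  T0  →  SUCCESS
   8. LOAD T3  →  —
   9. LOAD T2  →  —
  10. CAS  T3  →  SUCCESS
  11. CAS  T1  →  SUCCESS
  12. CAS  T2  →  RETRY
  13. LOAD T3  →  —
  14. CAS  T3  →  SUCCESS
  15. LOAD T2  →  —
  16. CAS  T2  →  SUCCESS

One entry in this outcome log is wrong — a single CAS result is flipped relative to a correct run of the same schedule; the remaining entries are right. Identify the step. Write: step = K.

step = 11

Correct run:
1. LOAD T1 → mem=4 r[T1]=4 [LOAD]
2. CAS T1 → mem=5 r[T1]=4 [OK]
3. LOAD T1 → mem=5 r[T1]=5 [LOAD]
4. CAS T1 → mem=6 r[T1]=5 [OK]
5. LOAD T0 → mem=6 r[T0]=6 [LOAD]
6. LOAD T1 → mem=6 r[T1]=6 [LOAD]
7. CAS T0 → mem=7 r[T0]=6 [OK]
8. LOAD T3 → mem=7 r[T3]=7 [LOAD]
9. LOAD T2 → mem=7 r[T2]=7 [LOAD]
10. CAS T3 → mem=8 r[T3]=7 [OK]
11. CAS T1 → mem=8 r[T1]=6 [RETRY]
12. CAS T2 → mem=8 r[T2]=7 [RETRY]
13. LOAD T3 → mem=8 r[T3]=8 [LOAD]
14. CAS T3 → mem=9 r[T3]=8 [OK]
15. LOAD T2 → mem=9 r[T2]=9 [LOAD]
16. CAS T2 → mem=10 r[T2]=9 [OK]
Log disagrees first at step 11.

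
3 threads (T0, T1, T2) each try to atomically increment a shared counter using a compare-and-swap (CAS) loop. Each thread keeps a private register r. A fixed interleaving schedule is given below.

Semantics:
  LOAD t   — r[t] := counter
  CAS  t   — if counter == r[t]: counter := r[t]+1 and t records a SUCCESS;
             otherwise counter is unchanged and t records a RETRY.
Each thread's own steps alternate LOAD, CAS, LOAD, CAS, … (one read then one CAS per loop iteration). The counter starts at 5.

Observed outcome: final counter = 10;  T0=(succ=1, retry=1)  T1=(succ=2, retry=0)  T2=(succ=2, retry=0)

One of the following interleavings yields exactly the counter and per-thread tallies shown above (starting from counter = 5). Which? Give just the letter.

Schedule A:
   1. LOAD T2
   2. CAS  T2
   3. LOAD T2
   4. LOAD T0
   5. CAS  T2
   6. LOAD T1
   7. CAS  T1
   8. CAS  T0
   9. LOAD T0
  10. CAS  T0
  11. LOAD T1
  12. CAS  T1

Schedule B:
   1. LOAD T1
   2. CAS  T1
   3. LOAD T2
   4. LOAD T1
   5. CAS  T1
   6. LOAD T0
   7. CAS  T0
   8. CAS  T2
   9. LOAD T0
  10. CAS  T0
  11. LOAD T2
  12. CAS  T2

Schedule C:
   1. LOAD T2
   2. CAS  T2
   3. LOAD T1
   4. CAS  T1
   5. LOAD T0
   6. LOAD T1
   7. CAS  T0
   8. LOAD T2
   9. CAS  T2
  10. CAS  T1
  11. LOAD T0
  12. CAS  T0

Run A:
#1 T2 reads 5
#2 T2 CAS(5→6) writes; counter now 6
#3 T2 reads 6
#4 T0 reads 6
#5 T2 CAS(6→7) writes; counter now 7
#6 T1 reads 7
#7 T1 CAS(7→8) writes; counter now 8
#8 T0 CAS(6→7) fails; counter now 8
#9 T0 reads 8
#10 T0 CAS(8→9) writes; counter now 9
#11 T1 reads 9
#12 T1 CAS(9→10) writes; counter now 10

A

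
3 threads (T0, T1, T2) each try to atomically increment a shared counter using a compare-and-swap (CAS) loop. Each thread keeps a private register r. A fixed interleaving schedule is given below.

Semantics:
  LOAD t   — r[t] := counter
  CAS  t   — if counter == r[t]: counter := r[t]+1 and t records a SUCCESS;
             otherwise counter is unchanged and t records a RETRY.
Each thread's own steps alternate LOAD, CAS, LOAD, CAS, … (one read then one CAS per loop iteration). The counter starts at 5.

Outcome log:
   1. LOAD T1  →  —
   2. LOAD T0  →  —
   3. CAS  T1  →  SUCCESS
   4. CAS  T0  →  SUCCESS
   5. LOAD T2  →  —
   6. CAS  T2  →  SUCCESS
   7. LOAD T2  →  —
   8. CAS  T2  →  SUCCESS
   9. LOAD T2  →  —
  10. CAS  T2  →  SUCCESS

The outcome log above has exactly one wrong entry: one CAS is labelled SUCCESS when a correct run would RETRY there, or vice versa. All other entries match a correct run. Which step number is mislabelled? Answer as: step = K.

Correct run:
[1] T1.load  rd  (counter 5, T1.r 5)
[2] T0.load  rd  (counter 5, T0.r 5)
[3] T1.cas  hit  (counter 6, T1.r 5)
[4] T0.cas  miss  (counter 6, T0.r 5)
[5] T2.load  rd  (counter 6, T2.r 6)
[6] T2.cas  hit  (counter 7, T2.r 6)
[7] T2.load  rd  (counter 7, T2.r 7)
[8] T2.cas  hit  (counter 8, T2.r 7)
[9] T2.load  rd  (counter 8, T2.r 8)
[10] T2.cas  hit  (counter 9, T2.r 8)
Flip is step 4.

step = 4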